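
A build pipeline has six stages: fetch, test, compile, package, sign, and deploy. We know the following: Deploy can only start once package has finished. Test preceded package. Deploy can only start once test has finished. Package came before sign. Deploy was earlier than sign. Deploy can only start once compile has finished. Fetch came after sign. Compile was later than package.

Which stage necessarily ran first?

Test has a chain of constraints placing it before every other stage, so test must be first.

test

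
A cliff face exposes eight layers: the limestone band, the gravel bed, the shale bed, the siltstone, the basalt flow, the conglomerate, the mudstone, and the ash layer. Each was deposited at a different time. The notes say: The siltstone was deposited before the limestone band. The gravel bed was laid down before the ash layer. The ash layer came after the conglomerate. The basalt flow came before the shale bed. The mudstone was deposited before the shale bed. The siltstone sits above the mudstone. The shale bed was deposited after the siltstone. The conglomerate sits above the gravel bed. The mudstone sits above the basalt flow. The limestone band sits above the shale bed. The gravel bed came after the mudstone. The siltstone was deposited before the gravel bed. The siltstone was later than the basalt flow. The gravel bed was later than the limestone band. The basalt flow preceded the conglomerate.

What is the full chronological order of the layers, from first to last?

The constraints fix every adjacent pair, so only one ordering works:
the basalt flow → the mudstone → the siltstone → the shale bed → the limestone band → the gravel bed → the conglomerate → the ash layer.

the basalt flow, the mudstone, the siltstone, the shale bed, the limestone band, the gravel bed, the conglomerate, the ash layer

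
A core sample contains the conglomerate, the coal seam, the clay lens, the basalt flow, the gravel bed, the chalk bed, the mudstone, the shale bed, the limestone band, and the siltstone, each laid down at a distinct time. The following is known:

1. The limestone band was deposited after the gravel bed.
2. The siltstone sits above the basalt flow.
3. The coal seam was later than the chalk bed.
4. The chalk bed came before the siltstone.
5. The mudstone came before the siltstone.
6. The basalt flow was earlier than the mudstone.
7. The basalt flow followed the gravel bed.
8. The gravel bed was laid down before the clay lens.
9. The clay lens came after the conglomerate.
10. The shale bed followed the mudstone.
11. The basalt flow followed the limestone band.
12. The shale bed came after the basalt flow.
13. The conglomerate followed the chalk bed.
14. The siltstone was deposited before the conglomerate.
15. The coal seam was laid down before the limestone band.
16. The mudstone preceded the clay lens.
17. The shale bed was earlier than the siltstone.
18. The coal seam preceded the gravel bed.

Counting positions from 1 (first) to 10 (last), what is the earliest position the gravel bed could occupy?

3

The chalk bed and the coal seam must both come before the gravel bed — 2 forced predecessors.
Nothing else is forced ahead of the gravel bed, so its earliest slot is position 2 + 1 = 3.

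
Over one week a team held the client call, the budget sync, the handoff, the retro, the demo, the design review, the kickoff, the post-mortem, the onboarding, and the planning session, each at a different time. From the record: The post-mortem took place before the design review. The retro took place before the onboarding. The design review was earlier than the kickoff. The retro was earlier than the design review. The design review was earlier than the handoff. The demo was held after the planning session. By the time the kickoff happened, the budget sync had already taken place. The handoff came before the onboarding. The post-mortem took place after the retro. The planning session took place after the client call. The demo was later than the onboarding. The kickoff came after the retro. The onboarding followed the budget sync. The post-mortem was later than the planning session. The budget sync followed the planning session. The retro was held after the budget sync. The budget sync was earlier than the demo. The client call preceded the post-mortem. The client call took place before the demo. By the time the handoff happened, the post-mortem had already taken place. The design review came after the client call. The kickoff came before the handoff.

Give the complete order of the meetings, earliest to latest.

The constraints fix every adjacent pair, so only one ordering works:
the client call → the planning session → the budget sync → the retro → the post-mortem → the design review → the kickoff → the handoff → the onboarding → the demo.

the client call, the planning session, the budget sync, the retro, the post-mortem, the design review, the kickoff, the handoff, the onboarding, the demo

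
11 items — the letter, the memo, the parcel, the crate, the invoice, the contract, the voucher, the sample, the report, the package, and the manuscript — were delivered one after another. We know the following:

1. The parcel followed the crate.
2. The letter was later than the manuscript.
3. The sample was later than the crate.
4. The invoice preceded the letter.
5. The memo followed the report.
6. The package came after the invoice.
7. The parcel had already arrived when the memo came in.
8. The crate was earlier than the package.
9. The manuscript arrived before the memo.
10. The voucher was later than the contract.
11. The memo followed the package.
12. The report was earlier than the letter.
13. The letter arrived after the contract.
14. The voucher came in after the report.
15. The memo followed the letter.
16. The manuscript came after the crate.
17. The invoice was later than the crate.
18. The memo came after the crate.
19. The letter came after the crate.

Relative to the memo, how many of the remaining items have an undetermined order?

2

Forced before the memo: the contract, the crate, the invoice, the letter, the manuscript, the package, the parcel, and the report.
That leaves the sample and the voucher with no forced order relative to the memo — 2.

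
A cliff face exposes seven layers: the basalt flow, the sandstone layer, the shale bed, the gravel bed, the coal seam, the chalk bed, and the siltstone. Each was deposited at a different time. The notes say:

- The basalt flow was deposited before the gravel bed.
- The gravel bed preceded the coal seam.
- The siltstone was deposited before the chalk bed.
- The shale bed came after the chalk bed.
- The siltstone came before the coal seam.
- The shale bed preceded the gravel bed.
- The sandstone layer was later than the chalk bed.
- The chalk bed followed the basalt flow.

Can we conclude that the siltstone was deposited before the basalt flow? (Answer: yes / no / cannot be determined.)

cannot be determined

No chain of stated constraints runs from the siltstone to the basalt flow, and none runs from the basalt flow to the siltstone either.
So the relative order of the siltstone and the basalt flow is not fixed by the given facts.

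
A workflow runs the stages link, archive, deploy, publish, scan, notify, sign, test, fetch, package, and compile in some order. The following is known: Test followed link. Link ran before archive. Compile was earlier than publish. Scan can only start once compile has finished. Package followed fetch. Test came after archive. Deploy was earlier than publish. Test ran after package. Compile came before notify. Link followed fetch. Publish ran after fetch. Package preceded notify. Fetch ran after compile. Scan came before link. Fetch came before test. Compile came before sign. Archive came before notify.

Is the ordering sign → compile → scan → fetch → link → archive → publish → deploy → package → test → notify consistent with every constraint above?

no

The constraints require deploy before publish, but in the proposed sequence publish appears ahead of deploy. That one violation is enough.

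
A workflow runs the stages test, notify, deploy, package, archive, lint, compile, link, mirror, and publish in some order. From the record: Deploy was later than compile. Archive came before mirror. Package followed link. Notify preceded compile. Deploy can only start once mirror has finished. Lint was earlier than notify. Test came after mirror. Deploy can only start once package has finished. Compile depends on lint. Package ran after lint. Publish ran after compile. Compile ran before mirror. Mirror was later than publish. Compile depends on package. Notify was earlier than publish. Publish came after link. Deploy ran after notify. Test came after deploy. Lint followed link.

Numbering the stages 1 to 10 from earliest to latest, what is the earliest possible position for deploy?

Archive, compile, link, lint, mirror, notify, package, and publish must all come before deploy — 8 forced predecessors.
Nothing else is forced ahead of deploy, so its earliest slot is position 8 + 1 = 9.

9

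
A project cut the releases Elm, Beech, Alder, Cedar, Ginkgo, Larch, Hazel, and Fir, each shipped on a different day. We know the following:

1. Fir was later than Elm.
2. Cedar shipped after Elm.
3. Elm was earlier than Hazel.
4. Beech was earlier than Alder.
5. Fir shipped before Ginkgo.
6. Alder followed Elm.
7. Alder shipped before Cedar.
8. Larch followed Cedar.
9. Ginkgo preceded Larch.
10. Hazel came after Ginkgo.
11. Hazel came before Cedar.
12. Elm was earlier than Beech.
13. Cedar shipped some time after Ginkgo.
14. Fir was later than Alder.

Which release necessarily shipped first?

Elm

Elm has a chain of constraints placing it before every other release, so Elm must be first.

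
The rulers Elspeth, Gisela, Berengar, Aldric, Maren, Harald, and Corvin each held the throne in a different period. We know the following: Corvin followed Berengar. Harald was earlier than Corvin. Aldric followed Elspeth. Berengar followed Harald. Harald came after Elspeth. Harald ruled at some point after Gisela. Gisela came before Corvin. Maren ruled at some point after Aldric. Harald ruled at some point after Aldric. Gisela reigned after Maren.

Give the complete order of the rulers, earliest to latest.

The constraints fix every adjacent pair, so only one ordering works:
Elspeth → Aldric → Maren → Gisela → Harald → Berengar → Corvin.

Elspeth, Aldric, Maren, Gisela, Harald, Berengar, Corvin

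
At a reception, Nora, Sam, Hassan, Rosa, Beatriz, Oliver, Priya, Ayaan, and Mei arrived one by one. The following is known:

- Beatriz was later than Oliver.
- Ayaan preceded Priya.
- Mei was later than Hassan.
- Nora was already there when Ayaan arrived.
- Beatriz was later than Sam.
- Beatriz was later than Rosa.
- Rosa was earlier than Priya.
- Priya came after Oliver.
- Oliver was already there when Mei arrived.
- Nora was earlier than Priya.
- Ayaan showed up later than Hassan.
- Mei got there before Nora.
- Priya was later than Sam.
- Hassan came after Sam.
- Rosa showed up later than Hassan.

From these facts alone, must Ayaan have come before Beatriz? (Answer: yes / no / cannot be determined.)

cannot be determined

No chain of stated constraints runs from Ayaan to Beatriz, and none runs from Beatriz to Ayaan either.
So the relative order of Ayaan and Beatriz is not fixed by the given facts.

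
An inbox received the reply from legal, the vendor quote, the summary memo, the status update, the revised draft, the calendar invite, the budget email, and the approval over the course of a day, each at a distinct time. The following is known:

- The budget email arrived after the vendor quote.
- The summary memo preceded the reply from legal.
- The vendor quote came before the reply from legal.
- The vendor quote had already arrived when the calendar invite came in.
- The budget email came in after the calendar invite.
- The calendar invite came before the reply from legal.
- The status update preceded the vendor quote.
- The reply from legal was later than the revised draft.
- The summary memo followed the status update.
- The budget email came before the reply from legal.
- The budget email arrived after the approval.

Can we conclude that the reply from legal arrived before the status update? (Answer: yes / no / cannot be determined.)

Tracing the constraints gives the status update → the vendor quote → the reply from legal, so the status update must come before the reply from legal.
That means the reply from legal cannot be before the status update.

no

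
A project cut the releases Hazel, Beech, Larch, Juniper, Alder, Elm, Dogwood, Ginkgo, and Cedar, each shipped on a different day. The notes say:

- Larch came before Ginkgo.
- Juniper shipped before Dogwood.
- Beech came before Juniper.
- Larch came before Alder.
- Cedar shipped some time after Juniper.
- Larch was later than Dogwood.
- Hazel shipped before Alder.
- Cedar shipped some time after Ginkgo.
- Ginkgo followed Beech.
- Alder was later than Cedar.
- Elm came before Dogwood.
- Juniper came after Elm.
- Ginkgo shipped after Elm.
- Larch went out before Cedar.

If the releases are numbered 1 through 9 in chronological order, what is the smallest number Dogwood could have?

4

Beech, Elm, and Juniper must all come before Dogwood — 3 forced predecessors.
Nothing else is forced ahead of Dogwood, so its earliest slot is position 3 + 1 = 4.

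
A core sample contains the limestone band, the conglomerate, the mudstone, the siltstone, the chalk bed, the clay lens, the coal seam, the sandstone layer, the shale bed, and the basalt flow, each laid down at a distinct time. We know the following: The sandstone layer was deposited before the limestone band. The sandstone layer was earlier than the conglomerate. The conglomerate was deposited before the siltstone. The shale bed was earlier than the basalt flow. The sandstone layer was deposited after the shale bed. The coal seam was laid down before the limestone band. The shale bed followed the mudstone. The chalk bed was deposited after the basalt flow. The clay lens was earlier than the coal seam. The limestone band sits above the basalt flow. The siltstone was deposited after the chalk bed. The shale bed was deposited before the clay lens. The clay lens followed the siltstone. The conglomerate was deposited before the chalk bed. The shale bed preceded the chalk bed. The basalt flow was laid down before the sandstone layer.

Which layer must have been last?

Every other layer has a chain of constraints placing it before the limestone band, so the limestone band is last.

the limestone band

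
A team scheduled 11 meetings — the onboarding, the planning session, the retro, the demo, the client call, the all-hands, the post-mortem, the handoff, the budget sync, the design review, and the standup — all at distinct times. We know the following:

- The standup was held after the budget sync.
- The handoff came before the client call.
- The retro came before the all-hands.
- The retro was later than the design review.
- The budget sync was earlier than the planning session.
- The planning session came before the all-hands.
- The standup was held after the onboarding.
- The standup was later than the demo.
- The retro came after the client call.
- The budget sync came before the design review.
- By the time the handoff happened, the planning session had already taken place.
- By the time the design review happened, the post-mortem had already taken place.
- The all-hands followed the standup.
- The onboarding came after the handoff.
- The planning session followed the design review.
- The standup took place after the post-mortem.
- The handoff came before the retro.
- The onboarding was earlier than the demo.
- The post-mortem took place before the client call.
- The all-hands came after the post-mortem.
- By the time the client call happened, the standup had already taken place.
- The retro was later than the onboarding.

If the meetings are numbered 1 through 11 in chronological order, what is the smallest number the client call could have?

9

The budget sync, the demo, the design review, the handoff, the onboarding, the planning session, the post-mortem, and the standup must all come before the client call — 8 forced predecessors.
Nothing else is forced ahead of the client call, so its earliest slot is position 8 + 1 = 9.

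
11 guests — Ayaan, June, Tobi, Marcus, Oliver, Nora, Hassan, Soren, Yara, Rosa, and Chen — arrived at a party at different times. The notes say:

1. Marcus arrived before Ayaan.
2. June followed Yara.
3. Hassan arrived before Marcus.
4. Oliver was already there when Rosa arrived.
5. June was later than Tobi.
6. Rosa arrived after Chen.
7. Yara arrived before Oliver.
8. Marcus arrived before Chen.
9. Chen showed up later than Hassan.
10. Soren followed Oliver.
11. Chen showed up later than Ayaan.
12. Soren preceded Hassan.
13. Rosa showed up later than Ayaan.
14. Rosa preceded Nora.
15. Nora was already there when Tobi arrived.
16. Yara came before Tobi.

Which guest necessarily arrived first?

Yara

Yara has a chain of constraints placing them before every other guest, so Yara must be first.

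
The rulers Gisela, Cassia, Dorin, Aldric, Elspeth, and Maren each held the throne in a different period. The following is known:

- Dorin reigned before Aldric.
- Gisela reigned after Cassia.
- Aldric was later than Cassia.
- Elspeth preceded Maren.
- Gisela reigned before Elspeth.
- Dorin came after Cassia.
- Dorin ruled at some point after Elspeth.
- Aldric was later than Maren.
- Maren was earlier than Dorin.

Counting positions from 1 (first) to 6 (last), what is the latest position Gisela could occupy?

2

Gisela must come before Aldric, Dorin, Elspeth, and Maren — 4 rulers forced after them.
Everything else can be placed before Gisela in some valid order, so Gisela can sit as late as position 6 − 4 = 2.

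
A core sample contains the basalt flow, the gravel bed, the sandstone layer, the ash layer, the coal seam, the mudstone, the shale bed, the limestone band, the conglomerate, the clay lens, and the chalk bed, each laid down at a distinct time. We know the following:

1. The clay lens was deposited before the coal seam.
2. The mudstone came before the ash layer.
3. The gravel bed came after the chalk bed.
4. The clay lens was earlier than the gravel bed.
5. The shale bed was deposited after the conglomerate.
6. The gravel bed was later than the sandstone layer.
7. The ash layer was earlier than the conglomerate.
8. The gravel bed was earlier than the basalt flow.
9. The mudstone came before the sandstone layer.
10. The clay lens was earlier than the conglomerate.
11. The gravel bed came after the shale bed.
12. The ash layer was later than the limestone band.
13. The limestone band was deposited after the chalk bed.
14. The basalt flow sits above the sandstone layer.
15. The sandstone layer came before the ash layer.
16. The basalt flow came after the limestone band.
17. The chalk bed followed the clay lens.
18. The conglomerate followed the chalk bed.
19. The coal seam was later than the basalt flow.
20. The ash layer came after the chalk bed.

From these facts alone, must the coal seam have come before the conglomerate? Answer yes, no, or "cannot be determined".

Tracing the constraints gives the conglomerate → the shale bed → the gravel bed → the basalt flow → the coal seam, so the conglomerate must come before the coal seam.
That means the coal seam cannot be before the conglomerate.

no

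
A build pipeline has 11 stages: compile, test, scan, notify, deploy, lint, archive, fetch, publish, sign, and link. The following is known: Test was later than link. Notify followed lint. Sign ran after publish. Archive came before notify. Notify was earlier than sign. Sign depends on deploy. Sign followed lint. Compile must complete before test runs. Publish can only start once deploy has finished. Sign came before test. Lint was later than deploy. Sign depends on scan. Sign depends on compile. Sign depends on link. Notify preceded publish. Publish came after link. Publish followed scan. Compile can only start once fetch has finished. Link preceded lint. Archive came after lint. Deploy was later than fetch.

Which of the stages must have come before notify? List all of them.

archive, deploy, fetch, link, lint

Directly stated before notify: archive and lint.
Deploy reaches notify via deploy → lint → notify.
Fetch reaches notify via fetch → deploy → lint → notify.
Link reaches notify via link → lint → notify.
No chain forces publish (or any of the others) ahead of notify.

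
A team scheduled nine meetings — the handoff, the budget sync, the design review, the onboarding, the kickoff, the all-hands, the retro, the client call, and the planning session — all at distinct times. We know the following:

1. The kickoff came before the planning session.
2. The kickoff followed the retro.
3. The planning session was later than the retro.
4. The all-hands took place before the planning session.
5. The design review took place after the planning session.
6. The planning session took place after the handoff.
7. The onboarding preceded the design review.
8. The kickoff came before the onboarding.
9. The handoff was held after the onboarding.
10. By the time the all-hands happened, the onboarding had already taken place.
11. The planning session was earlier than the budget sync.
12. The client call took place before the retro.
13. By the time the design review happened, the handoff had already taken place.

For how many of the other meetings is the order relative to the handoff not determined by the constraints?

1

Forced before the handoff: the client call, the kickoff, the onboarding, and the retro; forced after the handoff: the budget sync, the design review, and the planning session.
That leaves the all-hands with no forced order relative to the handoff — 1.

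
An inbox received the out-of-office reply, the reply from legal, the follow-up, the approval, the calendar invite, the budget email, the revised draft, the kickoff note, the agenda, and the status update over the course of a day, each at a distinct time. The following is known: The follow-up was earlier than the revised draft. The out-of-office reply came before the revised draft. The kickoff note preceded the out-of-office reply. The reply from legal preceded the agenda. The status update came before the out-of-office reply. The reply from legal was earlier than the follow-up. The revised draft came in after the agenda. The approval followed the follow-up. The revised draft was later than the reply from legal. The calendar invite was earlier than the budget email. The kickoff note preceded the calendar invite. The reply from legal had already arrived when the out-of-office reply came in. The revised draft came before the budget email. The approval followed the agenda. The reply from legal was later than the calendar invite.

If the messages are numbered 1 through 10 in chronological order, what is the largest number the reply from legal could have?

The reply from legal must come before the agenda, the approval, the budget email, the follow-up, the out-of-office reply, and the revised draft — 6 messages forced after it.
Everything else can be placed before the reply from legal in some valid order, so the reply from legal can sit as late as position 10 − 6 = 4.

4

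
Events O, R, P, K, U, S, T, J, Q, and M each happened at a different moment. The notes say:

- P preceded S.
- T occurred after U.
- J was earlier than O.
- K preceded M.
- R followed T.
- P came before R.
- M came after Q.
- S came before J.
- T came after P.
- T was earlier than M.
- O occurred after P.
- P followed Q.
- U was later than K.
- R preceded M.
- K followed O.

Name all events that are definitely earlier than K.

Directly stated before K: O.
J reaches K via J → O → K.
P reaches K via P → O → K.
Q reaches K via Q → P → O → K.
Likewise S reaches K by chaining the stated constraints.

J, O, P, Q, S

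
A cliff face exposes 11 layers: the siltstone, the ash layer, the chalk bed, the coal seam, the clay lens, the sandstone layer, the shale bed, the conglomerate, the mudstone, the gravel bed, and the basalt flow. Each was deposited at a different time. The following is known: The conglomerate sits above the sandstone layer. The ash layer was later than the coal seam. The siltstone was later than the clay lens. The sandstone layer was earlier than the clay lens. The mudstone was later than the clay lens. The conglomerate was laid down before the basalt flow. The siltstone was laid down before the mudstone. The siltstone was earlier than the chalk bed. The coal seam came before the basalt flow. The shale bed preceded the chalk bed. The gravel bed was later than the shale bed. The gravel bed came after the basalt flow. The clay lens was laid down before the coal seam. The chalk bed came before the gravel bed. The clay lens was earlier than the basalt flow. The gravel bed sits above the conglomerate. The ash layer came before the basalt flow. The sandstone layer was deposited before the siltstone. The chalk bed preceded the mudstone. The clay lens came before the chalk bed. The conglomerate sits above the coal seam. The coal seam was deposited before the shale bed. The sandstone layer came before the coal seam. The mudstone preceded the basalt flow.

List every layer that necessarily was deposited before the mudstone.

Directly stated before the mudstone: the chalk bed, the clay lens, and the siltstone.
The coal seam reaches the mudstone via the coal seam → the shale bed → the chalk bed → the mudstone.
The sandstone layer reaches the mudstone via the sandstone layer → the siltstone → the mudstone.
The shale bed reaches the mudstone via the shale bed → the chalk bed → the mudstone.

the chalk bed, the clay lens, the coal seam, the sandstone layer, the shale bed, the siltstone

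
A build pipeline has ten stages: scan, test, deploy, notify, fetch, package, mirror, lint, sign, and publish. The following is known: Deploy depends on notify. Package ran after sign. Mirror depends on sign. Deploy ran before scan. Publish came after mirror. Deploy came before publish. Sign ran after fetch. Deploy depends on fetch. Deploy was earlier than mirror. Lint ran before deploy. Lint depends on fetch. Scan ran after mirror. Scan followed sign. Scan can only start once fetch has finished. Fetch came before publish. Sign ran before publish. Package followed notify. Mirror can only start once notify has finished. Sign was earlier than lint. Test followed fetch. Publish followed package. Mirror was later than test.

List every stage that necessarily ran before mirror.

Directly stated before mirror: deploy, notify, sign, and test.
Fetch reaches mirror via fetch → deploy → mirror.
Lint reaches mirror via lint → deploy → mirror.
No chain forces publish (or any of the others) ahead of mirror.

deploy, fetch, lint, notify, sign, test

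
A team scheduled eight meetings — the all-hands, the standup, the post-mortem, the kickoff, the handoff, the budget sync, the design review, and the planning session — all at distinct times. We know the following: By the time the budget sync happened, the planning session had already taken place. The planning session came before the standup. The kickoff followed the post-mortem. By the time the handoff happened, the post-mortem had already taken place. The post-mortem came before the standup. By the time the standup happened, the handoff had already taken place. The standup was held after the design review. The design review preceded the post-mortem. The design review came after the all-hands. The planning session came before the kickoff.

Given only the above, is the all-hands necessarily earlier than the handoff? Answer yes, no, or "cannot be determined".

yes

Chain the constraints: the all-hands → the design review → the post-mortem → the handoff. Each link is directly stated, so the all-hands comes before the handoff.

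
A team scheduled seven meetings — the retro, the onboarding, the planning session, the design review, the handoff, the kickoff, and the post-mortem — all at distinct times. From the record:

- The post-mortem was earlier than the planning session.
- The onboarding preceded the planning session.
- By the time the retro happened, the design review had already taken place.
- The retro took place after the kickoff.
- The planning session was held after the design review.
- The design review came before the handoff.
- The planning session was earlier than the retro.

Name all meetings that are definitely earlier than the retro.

the design review, the kickoff, the onboarding, the planning session, the post-mortem

Directly stated before the retro: the design review, the kickoff, and the planning session.
The onboarding reaches the retro via the onboarding → the planning session → the retro.
The post-mortem reaches the retro via the post-mortem → the planning session → the retro.
No chain forces the handoff ahead of the retro.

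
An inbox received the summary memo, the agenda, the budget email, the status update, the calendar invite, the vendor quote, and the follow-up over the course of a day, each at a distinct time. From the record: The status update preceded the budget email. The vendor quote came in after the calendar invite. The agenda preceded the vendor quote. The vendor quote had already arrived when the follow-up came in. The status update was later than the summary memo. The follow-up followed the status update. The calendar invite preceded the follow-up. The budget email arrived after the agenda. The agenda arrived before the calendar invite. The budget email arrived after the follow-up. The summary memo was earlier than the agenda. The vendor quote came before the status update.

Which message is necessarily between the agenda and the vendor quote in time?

Tracing the constraints gives the agenda → the calendar invite → the vendor quote, so the calendar invite sits after the agenda and before the vendor quote.
No other message is forced both after the agenda and before the vendor quote.

the calendar invite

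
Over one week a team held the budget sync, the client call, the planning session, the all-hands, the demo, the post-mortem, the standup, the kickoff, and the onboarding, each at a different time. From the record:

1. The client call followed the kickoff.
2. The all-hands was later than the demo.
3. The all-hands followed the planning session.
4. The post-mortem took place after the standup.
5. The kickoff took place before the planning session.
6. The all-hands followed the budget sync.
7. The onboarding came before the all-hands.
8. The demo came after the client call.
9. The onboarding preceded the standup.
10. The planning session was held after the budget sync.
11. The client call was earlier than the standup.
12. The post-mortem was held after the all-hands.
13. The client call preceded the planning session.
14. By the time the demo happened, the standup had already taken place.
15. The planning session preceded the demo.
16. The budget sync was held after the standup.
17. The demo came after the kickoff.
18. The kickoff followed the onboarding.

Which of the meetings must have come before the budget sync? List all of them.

the client call, the kickoff, the onboarding, the standup

Directly stated before the budget sync: the standup.
The client call reaches the budget sync via the client call → the standup → the budget sync.
The kickoff reaches the budget sync via the kickoff → the client call → the standup → the budget sync.
The onboarding reaches the budget sync via the onboarding → the standup → the budget sync.
No chain forces the all-hands (or any of the others) ahead of the budget sync.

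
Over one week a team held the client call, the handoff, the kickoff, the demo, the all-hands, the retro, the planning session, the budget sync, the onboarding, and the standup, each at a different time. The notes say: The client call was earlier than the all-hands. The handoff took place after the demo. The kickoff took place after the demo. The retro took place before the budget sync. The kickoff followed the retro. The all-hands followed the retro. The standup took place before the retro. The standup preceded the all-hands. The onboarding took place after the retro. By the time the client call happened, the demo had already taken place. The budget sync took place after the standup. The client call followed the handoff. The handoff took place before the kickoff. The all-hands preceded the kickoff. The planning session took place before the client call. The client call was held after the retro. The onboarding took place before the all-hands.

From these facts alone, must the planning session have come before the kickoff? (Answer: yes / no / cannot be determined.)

Chain the constraints: the planning session → the client call → the all-hands → the kickoff. Each link is directly stated, so the planning session comes before the kickoff.

yes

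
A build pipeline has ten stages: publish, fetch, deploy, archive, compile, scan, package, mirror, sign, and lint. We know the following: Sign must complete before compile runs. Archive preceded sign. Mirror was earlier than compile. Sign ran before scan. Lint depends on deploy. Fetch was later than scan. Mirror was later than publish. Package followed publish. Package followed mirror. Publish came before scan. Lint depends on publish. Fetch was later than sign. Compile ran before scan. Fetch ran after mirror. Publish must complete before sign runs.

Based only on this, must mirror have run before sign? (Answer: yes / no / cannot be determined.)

cannot be determined

No chain of stated constraints runs from mirror to sign, and none runs from sign to mirror either.
So the relative order of mirror and sign is not fixed by the given facts.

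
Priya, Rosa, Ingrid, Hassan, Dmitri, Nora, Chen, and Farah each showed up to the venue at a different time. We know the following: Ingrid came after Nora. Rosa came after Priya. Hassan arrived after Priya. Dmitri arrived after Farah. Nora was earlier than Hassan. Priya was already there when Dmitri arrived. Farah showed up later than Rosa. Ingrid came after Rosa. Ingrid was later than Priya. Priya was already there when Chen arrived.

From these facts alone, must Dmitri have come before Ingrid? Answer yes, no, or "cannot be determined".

No chain of stated constraints runs from Dmitri to Ingrid, and none runs from Ingrid to Dmitri either.
So the relative order of Dmitri and Ingrid is not fixed by the given facts.

cannot be determined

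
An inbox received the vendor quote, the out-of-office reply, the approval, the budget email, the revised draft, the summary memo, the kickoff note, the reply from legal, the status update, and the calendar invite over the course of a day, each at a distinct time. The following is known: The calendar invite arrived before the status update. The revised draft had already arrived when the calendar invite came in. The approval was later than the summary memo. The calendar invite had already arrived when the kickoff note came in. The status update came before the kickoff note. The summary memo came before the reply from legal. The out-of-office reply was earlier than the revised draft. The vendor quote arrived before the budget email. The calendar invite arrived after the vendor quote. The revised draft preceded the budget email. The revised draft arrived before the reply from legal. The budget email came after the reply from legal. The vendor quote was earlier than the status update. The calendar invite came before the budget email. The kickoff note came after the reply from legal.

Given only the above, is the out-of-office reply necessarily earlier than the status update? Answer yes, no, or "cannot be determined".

Chain the constraints: the out-of-office reply → the revised draft → the calendar invite → the status update. Each link is directly stated, so the out-of-office reply comes before the status update.

yes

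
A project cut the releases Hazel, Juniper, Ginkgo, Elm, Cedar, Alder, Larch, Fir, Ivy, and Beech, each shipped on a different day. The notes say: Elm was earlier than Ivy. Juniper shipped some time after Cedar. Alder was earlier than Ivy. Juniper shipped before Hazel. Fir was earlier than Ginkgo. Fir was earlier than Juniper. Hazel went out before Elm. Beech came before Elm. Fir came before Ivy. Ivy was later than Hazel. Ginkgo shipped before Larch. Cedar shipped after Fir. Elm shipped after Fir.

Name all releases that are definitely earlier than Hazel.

Cedar, Fir, Juniper

Directly stated before Hazel: Juniper.
Cedar reaches Hazel via Cedar → Juniper → Hazel.
Fir reaches Hazel via Fir → Juniper → Hazel.
No chain forces Ginkgo (or any of the others) ahead of Hazel.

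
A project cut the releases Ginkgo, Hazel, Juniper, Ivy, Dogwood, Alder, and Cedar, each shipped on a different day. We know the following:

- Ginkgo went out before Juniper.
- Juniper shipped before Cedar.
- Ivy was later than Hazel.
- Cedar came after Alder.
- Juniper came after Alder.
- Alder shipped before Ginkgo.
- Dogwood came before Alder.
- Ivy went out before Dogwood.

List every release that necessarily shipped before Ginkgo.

Directly stated before Ginkgo: Alder.
Dogwood reaches Ginkgo via Dogwood → Alder → Ginkgo.
Hazel reaches Ginkgo via Hazel → Ivy → Dogwood → Alder → Ginkgo.
Ivy reaches Ginkgo via Ivy → Dogwood → Alder → Ginkgo.
No chain forces Juniper (or any of the others) ahead of Ginkgo.

Alder, Dogwood, Hazel, Ivy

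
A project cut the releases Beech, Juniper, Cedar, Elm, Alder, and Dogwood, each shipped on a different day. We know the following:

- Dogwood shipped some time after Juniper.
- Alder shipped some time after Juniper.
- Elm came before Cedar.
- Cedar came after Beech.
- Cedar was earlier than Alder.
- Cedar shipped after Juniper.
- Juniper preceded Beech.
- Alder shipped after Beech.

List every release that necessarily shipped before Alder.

Beech, Cedar, Elm, Juniper

Directly stated before Alder: Beech, Cedar, and Juniper.
Elm reaches Alder via Elm → Cedar → Alder.
No chain forces Dogwood ahead of Alder.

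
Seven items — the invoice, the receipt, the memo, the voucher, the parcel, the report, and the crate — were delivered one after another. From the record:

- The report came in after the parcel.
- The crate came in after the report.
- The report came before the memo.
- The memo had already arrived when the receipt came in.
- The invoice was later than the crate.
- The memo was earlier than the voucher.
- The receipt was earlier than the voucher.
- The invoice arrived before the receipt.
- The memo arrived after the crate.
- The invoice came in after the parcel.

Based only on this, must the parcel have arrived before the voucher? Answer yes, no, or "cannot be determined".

Chain the constraints: the parcel → the report → the memo → the voucher. Each link is directly stated, so the parcel comes before the voucher.

yes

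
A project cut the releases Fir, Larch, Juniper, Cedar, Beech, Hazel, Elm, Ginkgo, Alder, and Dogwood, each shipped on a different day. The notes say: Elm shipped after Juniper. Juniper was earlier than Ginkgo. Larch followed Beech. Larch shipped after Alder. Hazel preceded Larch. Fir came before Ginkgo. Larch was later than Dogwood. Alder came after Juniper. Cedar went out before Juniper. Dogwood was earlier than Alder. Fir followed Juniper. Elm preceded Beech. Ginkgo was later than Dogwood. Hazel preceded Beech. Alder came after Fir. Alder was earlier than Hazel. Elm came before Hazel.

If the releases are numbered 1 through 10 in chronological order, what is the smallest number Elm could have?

3

Cedar and Juniper must both come before Elm — 2 forced predecessors.
Nothing else is forced ahead of Elm, so its earliest slot is position 2 + 1 = 3.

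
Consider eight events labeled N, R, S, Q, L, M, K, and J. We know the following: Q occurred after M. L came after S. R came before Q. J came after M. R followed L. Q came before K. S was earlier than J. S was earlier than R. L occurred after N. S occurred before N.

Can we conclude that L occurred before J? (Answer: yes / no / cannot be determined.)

cannot be determined

No chain of stated constraints runs from L to J, and none runs from J to L either.
So the relative order of L and J is not fixed by the given facts.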